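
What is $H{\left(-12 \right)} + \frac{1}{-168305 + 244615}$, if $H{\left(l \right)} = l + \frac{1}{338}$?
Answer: $- \frac{5950706}{496015} \approx -11.997$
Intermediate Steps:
$H{\left(l \right)} = \frac{1}{338} + l$ ($H{\left(l \right)} = l + \frac{1}{338} = \frac{1}{338} + l$)
$H{\left(-12 \right)} + \frac{1}{-168305 + 244615} = \left(\frac{1}{338} - 12\right) + \frac{1}{-168305 + 244615} = - \frac{4055}{338} + \frac{1}{76310} = - \frac{5950706}{496015}$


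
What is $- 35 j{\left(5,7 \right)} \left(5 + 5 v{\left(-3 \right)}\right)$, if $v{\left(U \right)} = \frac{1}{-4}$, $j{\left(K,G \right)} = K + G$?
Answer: $-1575$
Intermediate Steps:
$j{\left(K,G \right)} = G + K$
$v{\left(U \right)} = - \frac{1}{4}$
$- 35 j{\left(5,7 \right)} \left(5 + 5 v{\left(-3 \right)}\right) = - 35 \left(7 + 5\right) \left(5 + 5 \left(- \frac{1}{4}\right)\right) = \left(-35\right) 12 \left(5 - \frac{5}{4}\right) = \left(-420\right) \frac{15}{4} = -1575$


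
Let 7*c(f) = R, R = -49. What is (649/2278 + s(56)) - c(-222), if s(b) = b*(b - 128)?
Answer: -9168301/2278 ≈ -4024.7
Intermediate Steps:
s(b) = b*(-128 + b)
c(f) = -7 (c(f) = (⅐)*(-49) = -7)
(649/2278 + s(56)) - c(-222) = (649/2278 + 56*(-128 + 56)) - 1*(-7) = (649*(1/2278) + 56*(-72)) + 7 = (649/2278 - 4032) + 7 = -9184247/2278 + 7 = -9168301/2278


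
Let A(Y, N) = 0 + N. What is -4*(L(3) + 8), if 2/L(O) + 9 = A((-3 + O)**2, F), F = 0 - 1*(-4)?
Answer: -152/5 ≈ -30.400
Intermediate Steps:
F = 4 (F = 0 + 4 = 4)
A(Y, N) = N
L(O) = -2/5 (L(O) = 2/(-9 + 4) = 2/(-5) = 2*(-1/5) = -2/5)
-4*(L(3) + 8) = -4*(-2/5 + 8) = -4*38/5 = -152/5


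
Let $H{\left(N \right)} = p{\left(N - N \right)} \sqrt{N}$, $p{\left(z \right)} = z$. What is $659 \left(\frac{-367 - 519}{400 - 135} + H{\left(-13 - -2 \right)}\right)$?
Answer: $- \frac{583874}{265} \approx -2203.3$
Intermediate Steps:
$H{\left(N \right)} = 0$ ($H{\left(N \right)} = \left(N - N\right) \sqrt{N} = 0 \sqrt{N} = 0$)
$659 \left(\frac{-367 - 519}{400 - 135} + H{\left(-13 - -2 \right)}\right) = 659 \left(\frac{-367 - 519}{400 - 135} + 0\right) = 659 \left(- \frac{886}{265} + 0\right) = 659 \left(- \frac{886}{265}\right) = - \frac{583874}{265}$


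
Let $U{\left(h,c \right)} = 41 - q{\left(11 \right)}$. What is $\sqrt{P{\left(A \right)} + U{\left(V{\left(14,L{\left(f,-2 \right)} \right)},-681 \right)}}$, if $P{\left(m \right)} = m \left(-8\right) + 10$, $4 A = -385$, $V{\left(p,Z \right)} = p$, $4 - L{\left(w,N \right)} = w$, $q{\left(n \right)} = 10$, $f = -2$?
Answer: $\sqrt{811} \approx 28.478$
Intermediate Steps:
$L{\left(w,N \right)} = 4 - w$
$A = - \frac{385}{4}$ ($A = \frac{1}{4} \left(-385\right) = - \frac{385}{4} \approx -96.25$)
$P{\left(m \right)} = 10 - 8 m$ ($P{\left(m \right)} = - 8 m + 10 = 10 - 8 m$)
$U{\left(h,c \right)} = 31$ ($U{\left(h,c \right)} = 41 - 10 = 31$)
$\sqrt{P{\left(A \right)} + U{\left(V{\left(14,L{\left(f,-2 \right)} \right)},-681 \right)}} = \sqrt{\left(10 - -770\right) + 31} = \sqrt{\left(10 + 770\right) + 31} = \sqrt{780 + 31} = \sqrt{811}$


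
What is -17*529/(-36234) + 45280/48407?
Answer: 2075999671/1753979238 ≈ 1.1836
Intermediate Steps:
-17*529/(-36234) + 45280/48407 = -8993*(-1/36234) + 45280*(1/48407) = 8993/36234 + 45280/48407 = 2075999671/1753979238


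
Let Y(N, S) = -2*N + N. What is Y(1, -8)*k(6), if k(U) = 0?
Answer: 0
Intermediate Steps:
Y(N, S) = -N
Y(1, -8)*k(6) = -1*1*0 = -1*0 = 0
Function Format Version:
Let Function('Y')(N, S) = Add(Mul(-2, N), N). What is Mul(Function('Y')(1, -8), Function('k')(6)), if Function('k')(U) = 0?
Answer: 0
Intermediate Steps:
Function('Y')(N, S) = Mul(-1, N)
Mul(Function('Y')(1, -8), Function('k')(6)) = Mul(Mul(-1, 1), 0) = Mul(-1, 0) = 0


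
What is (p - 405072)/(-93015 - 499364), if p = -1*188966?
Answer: 594038/592379 ≈ 1.0028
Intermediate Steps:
p = -188966
(p - 405072)/(-93015 - 499364) = (-188966 - 405072)/(-93015 - 499364) = -594038/(-592379) = -594038*(-1/592379) = 594038/592379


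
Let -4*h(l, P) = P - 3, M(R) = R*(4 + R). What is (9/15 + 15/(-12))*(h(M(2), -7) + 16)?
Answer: -481/40 ≈ -12.025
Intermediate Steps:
h(l, P) = 3/4 - P/4 (h(l, P) = -(P - 3)/4 = -(-3 + P)/4 = 3/4 - P/4)
(9/15 + 15/(-12))*(h(M(2), -7) + 16) = (9/15 + 15/(-12))*((3/4 - 1/4*(-7)) + 16) = (9*(1/15) + 15*(-1/12))*((3/4 + 7/4) + 16) = (3/5 - 5/4)*(5/2 + 16) = -13/20*37/2 = -481/40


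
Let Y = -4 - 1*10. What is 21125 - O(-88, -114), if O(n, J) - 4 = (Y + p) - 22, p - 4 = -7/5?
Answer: 105772/5 ≈ 21154.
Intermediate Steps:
Y = -14 (Y = -4 - 10 = -14)
p = 13/5 (p = 4 - 7/5 = 13/5 ≈ 2.6000)
O(n, J) = -147/5 (O(n, J) = 4 + ((-14 + 13/5) - 22) = 4 + (-57/5 - 22) = 4 - 167/5 = -147/5)
21125 - O(-88, -114) = 21125 - 1*(-147/5) = 21125 + 147/5 = 105772/5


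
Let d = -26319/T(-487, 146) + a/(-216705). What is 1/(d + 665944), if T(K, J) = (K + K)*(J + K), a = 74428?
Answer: 2321777370/1546172727483143 ≈ 1.5016e-6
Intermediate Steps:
T(K, J) = 2*K*(J + K) (T(K, J) = (2*K)*(J + K) = 2*K*(J + K))
d = -981404137/2321777370 (d = -26319*(-1/(974*(146 - 487))) + 74428/(-216705) = -26319/(2*(-487)*(-341)) + 74428*(-1/216705) = -26319/332134 - 74428/216705 = -26319*1/332134 - 74428/216705 = -849/10714 - 74428/216705 = -981404137/2321777370 ≈ -0.42270)
1/(d + 665944) = 1/(-981404137/2321777370 + 665944) = 1/(1546172727483143/2321777370) = 2321777370/1546172727483143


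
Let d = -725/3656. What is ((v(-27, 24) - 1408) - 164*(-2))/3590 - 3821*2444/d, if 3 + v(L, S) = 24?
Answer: 24513700054637/520550 ≈ 4.7092e+7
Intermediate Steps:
v(L, S) = 21 (v(L, S) = -3 + 24 = 21)
d = -725/3656 (d = -725*1/3656 = -725/3656 ≈ -0.19830)
((v(-27, 24) - 1408) - 164*(-2))/3590 - 3821*2444/d = ((21 - 1408) - 164*(-2))/3590 - 3821/((-725/3656/2444)) = (-1387 + 328)*(1/3590) - 3821/((-725/3656*1/2444)) = -1059*1/3590 - 3821/(-725/8935264) = -1059/3590 - 3821*(-8935264/725) = -1059/3590 + 34141643744/725 = 24513700054637/520550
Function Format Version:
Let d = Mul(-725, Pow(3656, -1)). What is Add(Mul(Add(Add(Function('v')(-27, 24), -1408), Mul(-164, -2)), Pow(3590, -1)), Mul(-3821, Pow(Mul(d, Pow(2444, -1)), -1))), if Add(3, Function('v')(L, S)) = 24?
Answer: Rational(24513700054637, 520550) ≈ 4.7092e+7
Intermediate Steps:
Function('v')(L, S) = 21 (Function('v')(L, S) = Add(-3, 24) = 21)
d = Rational(-725, 3656) (d = Mul(-725, Rational(1, 3656)) = Rational(-725, 3656) ≈ -0.19830)
Add(Mul(Add(Add(Function('v')(-27, 24), -1408), Mul(-164, -2)), Pow(3590, -1)), Mul(-3821, Pow(Mul(d, Pow(2444, -1)), -1))) = Add(Mul(Add(Add(21, -1408), Mul(-164, -2)), Pow(3590, -1)), Mul(-3821, Pow(Mul(Rational(-725, 3656), Pow(2444, -1)), -1))) = Add(Mul(Add(-1387, 328), Rational(1, 3590)), Mul(-3821, Pow(Mul(Rational(-725, 3656), Rational(1, 2444)), -1))) = Add(Mul(-1059, Rational(1, 3590)), Mul(-3821, Pow(Rational(-725, 8935264), -1))) = Add(Rational(-1059, 3590), Mul(-3821, Rational(-8935264, 725))) = Add(Rational(-1059, 3590), Rational(34141643744, 725)) = Rational(24513700054637, 520550)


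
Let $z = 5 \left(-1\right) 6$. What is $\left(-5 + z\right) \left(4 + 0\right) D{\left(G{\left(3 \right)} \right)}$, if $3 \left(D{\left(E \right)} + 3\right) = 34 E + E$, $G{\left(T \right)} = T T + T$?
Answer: $-19180$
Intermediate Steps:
$G{\left(T \right)} = T + T^{2}$ ($G{\left(T \right)} = T^{2} + T = T + T^{2}$)
$z = -30$ ($z = \left(-5\right) 6 = -30$)
$D{\left(E \right)} = -3 + \frac{35 E}{3}$ ($D{\left(E \right)} = -3 + \frac{34 E + E}{3} = -3 + \frac{35 E}{3}$)
$\left(-5 + z\right) \left(4 + 0\right) D{\left(G{\left(3 \right)} \right)} = \left(-5 - 30\right) \left(4 + 0\right) \left(-3 + \frac{35 \cdot 3 \left(1 + 3\right)}{3}\right) = \left(-35\right) 4 \left(-3 + \frac{35 \cdot 3 \cdot 4}{3}\right) = - 140 \left(-3 + \frac{35}{3} \cdot 12\right) = - 140 \left(-3 + 140\right) = \left(-140\right) 137 = -19180$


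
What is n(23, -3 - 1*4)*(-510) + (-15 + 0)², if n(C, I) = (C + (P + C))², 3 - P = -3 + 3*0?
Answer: -1378815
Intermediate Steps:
P = 6 (P = 3 - (-3 + 3*0) = 3 - (-3 + 0) = 3 - 1*(-3) = 3 + 3 = 6)
n(C, I) = (6 + 2*C)² (n(C, I) = (C + (6 + C))² = (6 + 2*C)²)
n(23, -3 - 1*4)*(-510) + (-15 + 0)² = (4*(3 + 23)²)*(-510) + (-15 + 0)² = (4*26²)*(-510) + (-15)² = (4*676)*(-510) + 225 = 2704*(-510) + 225 = -1379040 + 225 = -1378815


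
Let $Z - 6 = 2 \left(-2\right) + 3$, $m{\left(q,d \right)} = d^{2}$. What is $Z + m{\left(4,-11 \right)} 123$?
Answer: $14888$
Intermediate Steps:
$Z = 5$ ($Z = 6 + \left(2 \left(-2\right) + 3\right) = 6 + \left(-4 + 3\right) = 6 - 1 = 5$)
$Z + m{\left(4,-11 \right)} 123 = 5 + \left(-11\right)^{2} \cdot 123 = 5 + 121 \cdot 123 = 5 + 14883 = 14888$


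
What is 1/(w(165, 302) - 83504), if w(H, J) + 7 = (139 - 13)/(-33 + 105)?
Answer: -4/334037 ≈ -1.1975e-5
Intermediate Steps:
w(H, J) = -21/4 (w(H, J) = -7 + (139 - 13)/(-33 + 105) = -7 + 126/72 = -7 + 126*(1/72) = -7 + 7/4 = -21/4)
1/(w(165, 302) - 83504) = 1/(-21/4 - 83504) = 1/(-334037/4) = -4/334037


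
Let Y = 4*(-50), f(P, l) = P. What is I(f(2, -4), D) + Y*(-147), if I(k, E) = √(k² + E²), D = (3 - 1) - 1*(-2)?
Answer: 29400 + 2*√5 ≈ 29404.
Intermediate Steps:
D = 4 (D = 2 + 2 = 4)
Y = -200
I(k, E) = √(E² + k²)
I(f(2, -4), D) + Y*(-147) = √(4² + 2²) - 200*(-147) = √(16 + 4) + 29400 = √20 + 29400 = 2*√5 + 29400 = 29400 + 2*√5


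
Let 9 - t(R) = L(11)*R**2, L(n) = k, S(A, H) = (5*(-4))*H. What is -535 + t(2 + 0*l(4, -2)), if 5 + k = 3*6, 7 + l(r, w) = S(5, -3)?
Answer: -578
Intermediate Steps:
S(A, H) = -20*H
l(r, w) = 53 (l(r, w) = -7 - 20*(-3) = -7 + 60 = 53)
k = 13 (k = -5 + 3*6 = -5 + 18 = 13)
L(n) = 13
t(R) = 9 - 13*R**2
-535 + t(2 + 0*l(4, -2)) = -535 + (9 - 13*(2 + 0*53)**2) = -535 + (9 - 13*(2 + 0)**2) = -535 + (9 - 13*2**2) = -535 + (9 - 13*4) = -535 + (9 - 52) = -535 - 43 = -578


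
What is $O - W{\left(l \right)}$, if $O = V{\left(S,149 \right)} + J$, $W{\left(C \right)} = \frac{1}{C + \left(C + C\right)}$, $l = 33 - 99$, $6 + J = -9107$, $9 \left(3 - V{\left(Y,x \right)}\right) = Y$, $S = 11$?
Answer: $- \frac{1804021}{198} \approx -9111.2$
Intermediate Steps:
$V{\left(Y,x \right)} = 3 - \frac{Y}{9}$
$J = -9113$ ($J = -6 - 9107 = -9113$)
$l = -66$
$W{\left(C \right)} = \frac{1}{3 C}$ ($W{\left(C \right)} = \frac{1}{C + 2 C} = \frac{1}{3 C}$)
$O = - \frac{82001}{9}$ ($O = \left(3 - \frac{11}{9}\right) - 9113 = \frac{16}{9} - 9113 = - \frac{82001}{9} \approx -9111.2$)
$O - W{\left(l \right)} = - \frac{82001}{9} - \frac{1}{3 \left(-66\right)} = - \frac{82001}{9} - \frac{1}{3} \left(- \frac{1}{66}\right) = - \frac{82001}{9} - - \frac{1}{198} = - \frac{82001}{9} + \frac{1}{198} = - \frac{1804021}{198}$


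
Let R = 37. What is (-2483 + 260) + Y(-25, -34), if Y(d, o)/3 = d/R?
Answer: -82326/37 ≈ -2225.0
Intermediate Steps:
Y(d, o) = 3*d/37 (Y(d, o) = 3*(d/37) = 3*d/37)
(-2483 + 260) + Y(-25, -34) = (-2483 + 260) + (3/37)*(-25) = -2223 - 75/37 = -82326/37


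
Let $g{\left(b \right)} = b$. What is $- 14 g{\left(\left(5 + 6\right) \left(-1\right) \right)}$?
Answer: $154$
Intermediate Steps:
$- 14 g{\left(\left(5 + 6\right) \left(-1\right) \right)} = - 14 \left(5 + 6\right) \left(-1\right) = - 14 \cdot 11 \left(-1\right) = \left(-14\right) \left(-11\right) = 154$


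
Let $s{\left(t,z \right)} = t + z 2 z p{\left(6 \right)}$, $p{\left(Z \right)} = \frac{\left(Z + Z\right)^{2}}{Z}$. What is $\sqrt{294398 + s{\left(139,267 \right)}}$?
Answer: $\sqrt{3716409} \approx 1927.8$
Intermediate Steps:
$p{\left(Z \right)} = 4 Z$ ($p{\left(Z \right)} = \frac{\left(2 Z\right)^{2}}{Z} = \frac{4 Z^{2}}{Z} = 4 Z$)
$s{\left(t,z \right)} = t + 48 z^{2}$ ($s{\left(t,z \right)} = t + z 2 z 4 \cdot 6 = t + 2 z z 24 = t + 2 z^{2} \cdot 24 = t + 48 z^{2}$)
$\sqrt{294398 + s{\left(139,267 \right)}} = \sqrt{294398 + \left(139 + 48 \cdot 267^{2}\right)} = \sqrt{294398 + \left(139 + 48 \cdot 71289\right)} = \sqrt{294398 + \left(139 + 3421872\right)} = \sqrt{294398 + 3422011} = \sqrt{3716409}$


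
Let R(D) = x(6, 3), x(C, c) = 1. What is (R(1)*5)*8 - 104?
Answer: -64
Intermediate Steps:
R(D) = 1
(R(1)*5)*8 - 104 = (1*5)*8 - 104 = 5*8 - 104 = 40 - 104 = -64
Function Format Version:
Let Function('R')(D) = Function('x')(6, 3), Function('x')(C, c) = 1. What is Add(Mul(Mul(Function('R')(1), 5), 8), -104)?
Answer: -64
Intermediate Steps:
Function('R')(D) = 1
Add(Mul(Mul(Function('R')(1), 5), 8), -104) = Add(Mul(Mul(1, 5), 8), -104) = Add(Mul(5, 8), -104) = Add(40, -104) = -64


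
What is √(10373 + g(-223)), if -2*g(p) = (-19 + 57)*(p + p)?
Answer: √18847 ≈ 137.28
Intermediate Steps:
g(p) = -38*p (g(p) = -(-19 + 57)*(p + p)/2 = -19*2*p = -38*p)
√(10373 + g(-223)) = √(10373 - 38*(-223)) = √(10373 + 8474) = √18847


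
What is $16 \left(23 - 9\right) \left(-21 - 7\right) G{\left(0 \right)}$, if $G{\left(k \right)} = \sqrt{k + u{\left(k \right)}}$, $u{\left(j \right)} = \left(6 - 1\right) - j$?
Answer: $- 6272 \sqrt{5} \approx -14025.0$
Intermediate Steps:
$u{\left(j \right)} = 5 - j$
$G{\left(k \right)} = \sqrt{5}$ ($G{\left(k \right)} = \sqrt{k - \left(-5 + k\right)} = \sqrt{5}$)
$16 \left(23 - 9\right) \left(-21 - 7\right) G{\left(0 \right)} = 16 \left(23 - 9\right) \left(-21 - 7\right) \sqrt{5} = 16 \cdot 14 \left(-28\right) \sqrt{5} = 16 \left(-392\right) \sqrt{5} = - 6272 \sqrt{5}$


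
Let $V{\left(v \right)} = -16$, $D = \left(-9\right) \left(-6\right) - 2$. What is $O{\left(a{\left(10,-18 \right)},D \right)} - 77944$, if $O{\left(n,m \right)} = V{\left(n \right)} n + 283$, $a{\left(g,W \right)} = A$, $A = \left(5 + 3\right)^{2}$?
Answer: $-78685$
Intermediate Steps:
$A = 64$ ($A = 8^{2} = 64$)
$D = 52$ ($D = 54 - 2 = 52$)
$a{\left(g,W \right)} = 64$
$O{\left(n,m \right)} = 283 - 16 n$ ($O{\left(n,m \right)} = - 16 n + 283 = 283 - 16 n$)
$O{\left(a{\left(10,-18 \right)},D \right)} - 77944 = \left(283 - 1024\right) - 77944 = -741 - 77944 = -78685$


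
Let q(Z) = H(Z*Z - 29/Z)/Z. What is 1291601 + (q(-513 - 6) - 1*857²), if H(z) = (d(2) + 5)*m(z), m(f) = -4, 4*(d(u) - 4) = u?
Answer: 289161926/519 ≈ 5.5715e+5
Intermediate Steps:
d(u) = 4 + u/4
H(z) = -38 (H(z) = ((4 + (¼)*2) + 5)*(-4) = ((4 + ½) + 5)*(-4) = (9/2 + 5)*(-4) = (19/2)*(-4) = -38)
q(Z) = -38/Z
1291601 + (q(-513 - 6) - 1*857²) = 1291601 + (-38/(-513 - 6) - 1*857²) = 1291601 + (-38/(-519) - 1*734449) = 1291601 + (-38*(-1/519) - 734449) = 1291601 + (38/519 - 734449) = 1291601 - 381178993/519 = 289161926/519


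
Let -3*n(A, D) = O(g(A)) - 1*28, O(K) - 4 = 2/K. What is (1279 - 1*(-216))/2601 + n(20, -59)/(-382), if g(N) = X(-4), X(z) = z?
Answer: 1099697/1987164 ≈ 0.55340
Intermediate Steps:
g(N) = -4
O(K) = 4 + 2/K
n(A, D) = 49/6 (n(A, D) = -((4 + 2/(-4)) - 1*28)/3 = -((4 + 2*(-1/4)) - 28)/3 = -((4 - 1/2) - 28)/3 = -(7/2 - 28)/3 = -1/3*(-49/2) = 49/6)
(1279 - 1*(-216))/2601 + n(20, -59)/(-382) = (1279 - 1*(-216))/2601 + (49/6)/(-382) = (1279 + 216)*(1/2601) + (49/6)*(-1/382) = 1495*(1/2601) - 49/2292 = 1495/2601 - 49/2292 = 1099697/1987164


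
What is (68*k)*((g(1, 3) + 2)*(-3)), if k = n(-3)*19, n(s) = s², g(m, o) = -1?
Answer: -34884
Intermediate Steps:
k = 171 (k = (-3)²*19 = 9*19 = 171)
(68*k)*((g(1, 3) + 2)*(-3)) = (68*171)*((-1 + 2)*(-3)) = 11628*(1*(-3)) = 11628*(-3) = -34884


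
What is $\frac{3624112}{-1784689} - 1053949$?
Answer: $- \frac{1880974810973}{1784689} \approx -1.054 \cdot 10^{6}$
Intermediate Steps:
$\frac{3624112}{-1784689} - 1053949 = 3624112 \left(- \frac{1}{1784689}\right) - 1053949 = - \frac{3624112}{1784689} - 1053949 = - \frac{1880974810973}{1784689}$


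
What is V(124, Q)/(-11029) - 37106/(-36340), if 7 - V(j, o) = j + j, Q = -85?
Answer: 209000007/200396930 ≈ 1.0429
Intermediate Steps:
V(j, o) = 7 - 2*j (V(j, o) = 7 - (j + j) = 7 - 2*j)
V(124, Q)/(-11029) - 37106/(-36340) = (7 - 2*124)/(-11029) - 37106/(-36340) = (7 - 248)*(-1/11029) - 37106*(-1/36340) = -241*(-1/11029) + 18553/18170 = 241/11029 + 18553/18170 = 209000007/200396930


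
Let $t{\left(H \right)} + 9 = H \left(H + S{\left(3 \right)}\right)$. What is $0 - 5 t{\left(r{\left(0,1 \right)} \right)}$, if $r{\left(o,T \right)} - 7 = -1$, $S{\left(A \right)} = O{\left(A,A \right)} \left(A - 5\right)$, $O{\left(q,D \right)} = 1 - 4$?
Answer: $-315$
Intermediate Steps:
$O{\left(q,D \right)} = -3$
$S{\left(A \right)} = 15 - 3 A$ ($S{\left(A \right)} = - 3 \left(A - 5\right) = - 3 \left(-5 + A\right) = 15 - 3 A$)
$r{\left(o,T \right)} = 6$ ($r{\left(o,T \right)} = 7 - 1 = 6$)
$t{\left(H \right)} = -9 + H \left(6 + H\right)$ ($t{\left(H \right)} = -9 + H \left(H + \left(15 - 9\right)\right) = -9 + H \left(H + 6\right) = -9 + H \left(6 + H\right)$)
$0 - 5 t{\left(r{\left(0,1 \right)} \right)} = 0 - 5 \left(-9 + 6^{2} + 6 \cdot 6\right) = 0 - 5 \left(-9 + 36 + 36\right) = 0 - 315 = -315$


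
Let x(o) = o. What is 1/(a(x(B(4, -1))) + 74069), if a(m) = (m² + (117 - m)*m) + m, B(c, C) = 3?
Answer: 1/74423 ≈ 1.3437e-5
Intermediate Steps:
a(m) = m + m² + m*(117 - m) (a(m) = (m² + m*(117 - m)) + m = m + m² + m*(117 - m))
1/(a(x(B(4, -1))) + 74069) = 1/(118*3 + 74069) = 1/(354 + 74069) = 1/74423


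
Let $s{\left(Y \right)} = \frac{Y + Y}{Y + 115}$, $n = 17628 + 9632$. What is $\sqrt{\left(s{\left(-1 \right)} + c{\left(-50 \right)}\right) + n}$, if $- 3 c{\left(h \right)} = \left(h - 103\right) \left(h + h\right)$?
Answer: $\frac{11 \sqrt{595023}}{57} \approx 148.86$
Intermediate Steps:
$n = 27260$
$s{\left(Y \right)} = \frac{2 Y}{115 + Y}$
$c{\left(h \right)} = - \frac{2 h \left(-103 + h\right)}{3}$ ($c{\left(h \right)} = - \frac{\left(h - 103\right) \left(h + h\right)}{3} = - \frac{\left(-103 + h\right) 2 h}{3} = - \frac{2 h \left(-103 + h\right)}{3}$)
$\sqrt{\left(s{\left(-1 \right)} + c{\left(-50 \right)}\right) + n} = \sqrt{\left(2 \left(-1\right) \frac{1}{115 - 1} + \frac{2}{3} \left(-50\right) \left(103 - -50\right)\right) + 27260} = \sqrt{\left(2 \left(-1\right) \frac{1}{114} + \frac{2}{3} \left(-50\right) \left(103 + 50\right)\right) + 27260} = \sqrt{\left(2 \left(-1\right) \frac{1}{114} + \frac{2}{3} \left(-50\right) 153\right) + 27260} = \sqrt{\left(- \frac{1}{57} - 5100\right) + 27260} = \sqrt{- \frac{290701}{57} + 27260} = \sqrt{\frac{1263119}{57}} = \frac{11 \sqrt{595023}}{57}$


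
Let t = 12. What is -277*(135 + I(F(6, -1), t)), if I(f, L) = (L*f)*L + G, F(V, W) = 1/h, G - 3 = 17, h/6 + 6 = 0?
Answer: -41827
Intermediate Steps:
h = -36 (h = -36 + 6*0 = -36 + 0 = -36)
G = 20 (G = 3 + 17 = 20)
F(V, W) = -1/36 (F(V, W) = 1/(-36) = -1/36)
I(f, L) = 20 + f*L² (I(f, L) = (L*f)*L + 20 = f*L² + 20 = 20 + f*L²)
-277*(135 + I(F(6, -1), t)) = -277*(135 + (20 - 1/36*12²)) = -277*(135 + (20 - 1/36*144)) = -277*(135 + (20 - 4)) = -277*(135 + 16) = -277*151 = -41827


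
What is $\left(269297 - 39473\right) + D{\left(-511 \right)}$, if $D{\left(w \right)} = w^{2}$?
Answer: $490945$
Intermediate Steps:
$\left(269297 - 39473\right) + D{\left(-511 \right)} = \left(269297 - 39473\right) + \left(-511\right)^{2} = 229824 + 261121 = 490945$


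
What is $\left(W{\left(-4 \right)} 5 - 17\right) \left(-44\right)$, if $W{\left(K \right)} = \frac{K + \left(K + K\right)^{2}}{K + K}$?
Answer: $2398$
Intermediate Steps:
$W{\left(K \right)} = \frac{K + 4 K^{2}}{2 K}$ ($W{\left(K \right)} = \frac{K + \left(2 K\right)^{2}}{2 K} = \left(K + 4 K^{2}\right) \frac{1}{2 K} = \frac{K + 4 K^{2}}{2 K}$)
$\left(W{\left(-4 \right)} 5 - 17\right) \left(-44\right) = \left(\left(\frac{1}{2} + 2 \left(-4\right)\right) 5 - 17\right) \left(-44\right) = \left(\left(\frac{1}{2} - 8\right) 5 - 17\right) \left(-44\right) = \left(\left(- \frac{15}{2}\right) 5 - 17\right) \left(-44\right) = \left(- \frac{75}{2} - 17\right) \left(-44\right) = \left(- \frac{109}{2}\right) \left(-44\right) = 2398$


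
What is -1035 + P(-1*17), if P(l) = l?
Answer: -1052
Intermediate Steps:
-1035 + P(-1*17) = -1035 - 1*17 = -1035 - 17 = -1052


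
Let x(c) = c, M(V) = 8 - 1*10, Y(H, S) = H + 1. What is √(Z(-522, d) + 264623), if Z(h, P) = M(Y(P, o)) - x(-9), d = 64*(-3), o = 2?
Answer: √264630 ≈ 514.42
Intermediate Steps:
Y(H, S) = 1 + H
d = -192
M(V) = -2 (M(V) = 8 - 10 = -2)
Z(h, P) = 7 (Z(h, P) = -2 - 1*(-9) = -2 + 9 = 7)
√(Z(-522, d) + 264623) = √(7 + 264623) = √264630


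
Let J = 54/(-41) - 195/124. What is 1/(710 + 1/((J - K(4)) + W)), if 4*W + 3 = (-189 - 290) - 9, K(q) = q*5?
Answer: 185108/131425409 ≈ 0.0014085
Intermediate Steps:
K(q) = 5*q
J = -14691/5084 (J = 54*(-1/41) - 195*1/124 = -54/41 - 195/124 = -14691/5084 ≈ -2.8897)
W = -491/4 (W = -¾ + ((-189 - 290) - 9)/4 = -¾ + (-479 - 9)/4 = -¾ + (¼)*(-488) = -¾ - 122 = -491/4 ≈ -122.75)
1/(710 + 1/((J - K(4)) + W)) = 1/(710 + 1/((-14691/5084 - 5*4) - 491/4)) = 1/(710 + 1/((-14691/5084 - 1*20) - 491/4)) = 1/(710 + 1/((-14691/5084 - 20) - 491/4)) = 1/(710 + 1/(-116371/5084 - 491/4)) = 1/(710 + 1/(-185108/1271)) = 1/(710 - 1271/185108) = 1/(131425409/185108) = 185108/131425409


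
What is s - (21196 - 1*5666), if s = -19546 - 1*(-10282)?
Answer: -24794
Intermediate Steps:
s = -9264 (s = -19546 + 10282 = -9264)
s - (21196 - 1*5666) = -9264 - (21196 - 1*5666) = -9264 - (21196 - 5666) = -9264 - 1*15530 = -9264 - 15530 = -24794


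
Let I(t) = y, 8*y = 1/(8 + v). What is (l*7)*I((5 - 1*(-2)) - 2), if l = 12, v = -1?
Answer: 3/2 ≈ 1.5000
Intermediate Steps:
y = 1/56 (y = 1/(8*(8 - 1)) = (1/8)/7 = (1/8)*(1/7) = 1/56 ≈ 0.017857)
I(t) = 1/56
(l*7)*I((5 - 1*(-2)) - 2) = (12*7)*(1/56) = 84*(1/56) = 3/2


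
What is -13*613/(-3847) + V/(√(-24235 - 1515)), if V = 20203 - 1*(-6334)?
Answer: 7969/3847 - 26537*I*√1030/5150 ≈ 2.0715 - 165.37*I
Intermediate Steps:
V = 26537 (V = 20203 + 6334 = 26537)
-13*613/(-3847) + V/(√(-24235 - 1515)) = -13*613/(-3847) + 26537/(√(-24235 - 1515)) = -7969*(-1/3847) + 26537/(√(-25750)) = 7969/3847 + 26537/((5*I*√1030)) = 7969/3847 + 26537*(-I*√1030/5150) = 7969/3847 - 26537*I*√1030/5150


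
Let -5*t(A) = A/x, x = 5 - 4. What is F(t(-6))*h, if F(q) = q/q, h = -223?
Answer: -223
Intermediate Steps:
x = 1
t(A) = -A/5 (t(A) = -A/(5*1) = -A/5)
F(q) = 1
F(t(-6))*h = 1*(-223) = -223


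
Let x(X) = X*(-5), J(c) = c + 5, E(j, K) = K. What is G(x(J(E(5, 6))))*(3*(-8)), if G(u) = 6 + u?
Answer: 1176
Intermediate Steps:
J(c) = 5 + c
x(X) = -5*X
G(x(J(E(5, 6))))*(3*(-8)) = (6 - 5*(5 + 6))*(3*(-8)) = (6 - 5*11)*(-24) = (6 - 55)*(-24) = -49*(-24) = 1176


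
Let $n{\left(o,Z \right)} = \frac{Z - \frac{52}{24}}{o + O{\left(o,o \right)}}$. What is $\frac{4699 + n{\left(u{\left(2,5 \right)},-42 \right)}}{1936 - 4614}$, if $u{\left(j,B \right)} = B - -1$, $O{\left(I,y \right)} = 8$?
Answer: $- \frac{394451}{224952} \approx -1.7535$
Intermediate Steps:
$u{\left(j,B \right)} = 1 + B$ ($u{\left(j,B \right)} = B + 1 = 1 + B$)
$n{\left(o,Z \right)} = \frac{- \frac{13}{6} + Z}{8 + o}$ ($n{\left(o,Z \right)} = \frac{Z - \frac{52}{24}}{o + 8} = \frac{Z - \frac{13}{6}}{8 + o} = \frac{- \frac{13}{6} + Z}{8 + o}$)
$\frac{4699 + n{\left(u{\left(2,5 \right)},-42 \right)}}{1936 - 4614} = \frac{4699 + \frac{- \frac{13}{6} - 42}{8 + \left(1 + 5\right)}}{1936 - 4614} = \frac{4699 + \frac{1}{8 + 6} \left(- \frac{265}{6}\right)}{-2678} = \left(4699 + \frac{1}{14} \left(- \frac{265}{6}\right)\right) \left(- \frac{1}{2678}\right) = \left(4699 - \frac{265}{84}\right) \left(- \frac{1}{2678}\right) = \frac{394451}{84} \left(- \frac{1}{2678}\right) = - \frac{394451}{224952}$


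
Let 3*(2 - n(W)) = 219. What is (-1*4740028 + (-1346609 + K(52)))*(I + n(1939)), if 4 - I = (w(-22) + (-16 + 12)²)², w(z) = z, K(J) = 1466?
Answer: 626772613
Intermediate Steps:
n(W) = -71 (n(W) = 2 - ⅓*219 = 2 - 73 = -71)
I = -32 (I = 4 - (-22 + (-16 + 12)²)² = 4 - (-22 + (-4)²)² = 4 - (-22 + 16)² = 4 - 1*(-6)² = 4 - 1*36 = 4 - 36 = -32)
(-1*4740028 + (-1346609 + K(52)))*(I + n(1939)) = (-1*4740028 + (-1346609 + 1466))*(-32 - 71) = (-4740028 - 1345143)*(-103) = -6085171*(-103) = 626772613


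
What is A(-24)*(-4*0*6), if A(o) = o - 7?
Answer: 0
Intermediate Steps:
A(o) = -7 + o
A(-24)*(-4*0*6) = (-7 - 24)*(-4*0*6) = -0*6 = -31*0 = 0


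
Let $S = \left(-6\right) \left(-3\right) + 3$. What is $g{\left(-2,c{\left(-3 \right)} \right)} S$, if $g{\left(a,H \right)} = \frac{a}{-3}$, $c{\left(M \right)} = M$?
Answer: $14$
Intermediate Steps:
$g{\left(a,H \right)} = - \frac{a}{3}$ ($g{\left(a,H \right)} = a \left(- \frac{1}{3}\right) = - \frac{a}{3}$)
$S = 21$ ($S = 18 + 3 = 21$)
$g{\left(-2,c{\left(-3 \right)} \right)} S = \left(- \frac{1}{3}\right) \left(-2\right) 21 = \frac{2}{3} \cdot 21 = 14$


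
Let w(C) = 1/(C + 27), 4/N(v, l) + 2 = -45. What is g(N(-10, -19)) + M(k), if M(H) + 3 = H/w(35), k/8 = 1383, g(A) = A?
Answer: 32240351/47 ≈ 6.8597e+5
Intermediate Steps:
N(v, l) = -4/47 (N(v, l) = 4/(-2 - 45) = 4/(-47) = 4*(-1/47) = -4/47)
w(C) = 1/(27 + C)
k = 11064 (k = 8*1383 = 11064)
M(H) = -3 + 62*H (M(H) = -3 + H/(1/(27 + 35)) = -3 + H/(1/62) = -3 + H*62 = -3 + 62*H)
g(N(-10, -19)) + M(k) = -4/47 + (-3 + 62*11064) = -4/47 + (-3 + 685968) = -4/47 + 685965 = 32240351/47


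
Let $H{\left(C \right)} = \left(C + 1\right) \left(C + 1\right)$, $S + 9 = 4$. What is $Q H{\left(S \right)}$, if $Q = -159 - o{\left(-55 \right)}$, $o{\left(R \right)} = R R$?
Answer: $-50944$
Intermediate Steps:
$S = -5$ ($S = -9 + 4 = -5$)
$o{\left(R \right)} = R^{2}$
$H{\left(C \right)} = \left(1 + C\right)^{2}$ ($H{\left(C \right)} = \left(1 + C\right) \left(1 + C\right) = \left(1 + C\right)^{2}$)
$Q = -3184$ ($Q = -159 - \left(-55\right)^{2} = -159 - 3025 = -3184$)
$Q H{\left(S \right)} = - 3184 \left(1 - 5\right)^{2} = - 3184 \left(-4\right)^{2} = \left(-3184\right) 16 = -50944$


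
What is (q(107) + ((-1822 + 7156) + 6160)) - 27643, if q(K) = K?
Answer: -16042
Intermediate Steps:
(q(107) + ((-1822 + 7156) + 6160)) - 27643 = (107 + ((-1822 + 7156) + 6160)) - 27643 = (107 + (5334 + 6160)) - 27643 = (107 + 11494) - 27643 = 11601 - 27643 = -16042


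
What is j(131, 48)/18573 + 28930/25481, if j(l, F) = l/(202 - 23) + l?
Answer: 32260188430/28237763909 ≈ 1.1424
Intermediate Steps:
j(l, F) = 180*l/179 (j(l, F) = l/179 + l = 180*l/179)
j(131, 48)/18573 + 28930/25481 = ((180/179)*131)/18573 + 28930/25481 = (23580/179)*(1/18573) + 28930*(1/25481) = 7860/1108189 + 28930/25481 = 32260188430/28237763909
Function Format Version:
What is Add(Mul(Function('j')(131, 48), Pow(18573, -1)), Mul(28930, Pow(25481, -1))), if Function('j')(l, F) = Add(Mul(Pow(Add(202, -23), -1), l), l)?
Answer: Rational(32260188430, 28237763909) ≈ 1.1424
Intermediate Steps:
Function('j')(l, F) = Mul(Rational(180, 179), l) (Function('j')(l, F) = Add(Mul(Pow(179, -1), l), l) = Add(Mul(Rational(1, 179), l), l) = Mul(Rational(180, 179), l))
Add(Mul(Function('j')(131, 48), Pow(18573, -1)), Mul(28930, Pow(25481, -1))) = Add(Mul(Mul(Rational(180, 179), 131), Pow(18573, -1)), Mul(28930, Pow(25481, -1))) = Add(Mul(Rational(23580, 179), Rational(1, 18573)), Mul(28930, Rational(1, 25481))) = Add(Rational(7860, 1108189), Rational(28930, 25481)) = Rational(32260188430, 28237763909)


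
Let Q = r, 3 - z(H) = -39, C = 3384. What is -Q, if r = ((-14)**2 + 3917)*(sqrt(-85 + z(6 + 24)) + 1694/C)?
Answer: -387079/188 - 4113*I*sqrt(43) ≈ -2058.9 - 26971.0*I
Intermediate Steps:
z(H) = 42 (z(H) = 3 - 1*(-39) = 3 + 39 = 42)
r = 387079/188 + 4113*I*sqrt(43) (r = ((-14)**2 + 3917)*(sqrt(-85 + 42) + 1694/3384) = (196 + 3917)*(sqrt(-43) + 1694*(1/3384)) = 4113*(I*sqrt(43) + 847/1692) = 4113*(847/1692 + I*sqrt(43)) = 387079/188 + 4113*I*sqrt(43) ≈ 2058.9 + 26971.0*I)
Q = 387079/188 + 4113*I*sqrt(43) ≈ 2058.9 + 26971.0*I
-Q = -(387079/188 + 4113*I*sqrt(43)) = -387079/188 - 4113*I*sqrt(43)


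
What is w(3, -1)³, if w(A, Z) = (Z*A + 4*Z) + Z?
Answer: -512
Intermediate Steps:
w(A, Z) = 5*Z + A*Z (w(A, Z) = (A*Z + 4*Z) + Z = (4*Z + A*Z) + Z = 5*Z + A*Z)
w(3, -1)³ = (-(5 + 3))³ = (-1*8)³ = (-8)³ = -512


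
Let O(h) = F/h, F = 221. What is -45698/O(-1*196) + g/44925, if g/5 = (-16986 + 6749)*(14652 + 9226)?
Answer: 26455881874/1985685 ≈ 13323.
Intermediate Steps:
g = -1222195430 (g = 5*((-16986 + 6749)*(14652 + 9226)) = 5*(-10237*23878) = 5*(-244439086) = -1222195430)
O(h) = 221/h
-45698/O(-1*196) + g/44925 = -45698/(221/((-1*196))) - 1222195430/44925 = -45698/(221/(-196)) - 1222195430*1/44925 = -45698/(221*(-1/196)) - 244439086/8985 = -45698/(-221/196) - 244439086/8985 = -45698*(-196/221) - 244439086/8985 = 8956808/221 - 244439086/8985 = 26455881874/1985685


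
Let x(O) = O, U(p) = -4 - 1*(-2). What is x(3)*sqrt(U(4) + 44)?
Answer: 3*sqrt(42) ≈ 19.442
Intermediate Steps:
U(p) = -2 (U(p) = -4 + 2 = -2)
x(3)*sqrt(U(4) + 44) = 3*sqrt(-2 + 44) = 3*sqrt(42)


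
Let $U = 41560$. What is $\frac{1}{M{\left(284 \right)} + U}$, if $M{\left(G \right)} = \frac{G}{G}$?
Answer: $\frac{1}{41561} \approx 2.4061 \cdot 10^{-5}$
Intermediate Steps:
$M{\left(G \right)} = 1$
$\frac{1}{M{\left(284 \right)} + U} = \frac{1}{1 + 41560} = \frac{1}{41561}$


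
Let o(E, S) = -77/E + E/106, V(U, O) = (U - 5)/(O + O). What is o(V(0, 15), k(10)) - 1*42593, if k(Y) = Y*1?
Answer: -26795317/636 ≈ -42131.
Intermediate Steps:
k(Y) = Y
V(U, O) = (-5 + U)/(2*O) (V(U, O) = (-5 + U)/((2*O)) = (-5 + U)*(1/(2*O)) = (-5 + U)/(2*O))
o(E, S) = -77/E + E/106 (o(E, S) = -77/E + E*(1/106) = -77/E + E/106)
o(V(0, 15), k(10)) - 1*42593 = (-77*30/(-5 + 0) + ((½)*(-5 + 0)/15)/106) - 1*42593 = (-77/((½)*(1/15)*(-5)) + ((½)*(1/15)*(-5))/106) - 42593 = (-77/(-⅙) + (1/106)*(-⅙)) - 42593 = (-77*(-6) - 1/636) - 42593 = (462 - 1/636) - 42593 = 293831/636 - 42593 = -26795317/636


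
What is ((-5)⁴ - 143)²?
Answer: 232324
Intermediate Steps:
((-5)⁴ - 143)² = (625 - 143)² = 482² = 232324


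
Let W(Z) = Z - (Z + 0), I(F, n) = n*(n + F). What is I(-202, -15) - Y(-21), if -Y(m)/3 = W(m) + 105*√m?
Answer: 3255 + 315*I*√21 ≈ 3255.0 + 1443.5*I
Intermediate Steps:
I(F, n) = n*(F + n)
W(Z) = 0 (W(Z) = Z - Z = 0)
Y(m) = -315*√m (Y(m) = -3*(0 + 105*√m) = -315*√m)
I(-202, -15) - Y(-21) = -15*(-202 - 15) - (-315)*√(-21) = -15*(-217) - (-315)*I*√21 = 3255 - (-315)*I*√21 = 3255 + 315*I*√21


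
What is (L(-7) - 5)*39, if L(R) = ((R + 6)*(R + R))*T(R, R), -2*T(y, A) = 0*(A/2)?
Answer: -195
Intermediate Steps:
T(y, A) = 0 (T(y, A) = -0*A/2 = -1/2*0 = 0)
L(R) = 0 (L(R) = ((R + 6)*(R + R))*0 = ((6 + R)*(2*R))*0 = (2*R*(6 + R))*0 = 0)
(L(-7) - 5)*39 = (0 - 5)*39 = -5*39 = -195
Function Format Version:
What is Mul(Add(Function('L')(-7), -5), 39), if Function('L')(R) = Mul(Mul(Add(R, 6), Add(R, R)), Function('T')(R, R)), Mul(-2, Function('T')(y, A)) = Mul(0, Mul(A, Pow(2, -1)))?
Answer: -195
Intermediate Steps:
Function('T')(y, A) = 0 (Function('T')(y, A) = Mul(Rational(-1, 2), Mul(0, Mul(A, Pow(2, -1)))) = Mul(Rational(-1, 2), Mul(0, Mul(A, Rational(1, 2)))) = Mul(Rational(-1, 2), Mul(0, Mul(Rational(1, 2), A))) = Mul(Rational(-1, 2), 0) = 0)
Function('L')(R) = 0 (Function('L')(R) = Mul(Mul(Add(R, 6), Add(R, R)), 0) = Mul(Mul(Add(6, R), Mul(2, R)), 0) = Mul(Mul(2, R, Add(6, R)), 0) = 0)
Mul(Add(Function('L')(-7), -5), 39) = Mul(Add(0, -5), 39) = Mul(-5, 39) = -195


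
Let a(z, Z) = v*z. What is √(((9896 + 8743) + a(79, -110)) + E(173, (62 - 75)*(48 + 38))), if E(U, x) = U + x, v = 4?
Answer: √18010 ≈ 134.20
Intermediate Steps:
a(z, Z) = 4*z
√(((9896 + 8743) + a(79, -110)) + E(173, (62 - 75)*(48 + 38))) = √(((9896 + 8743) + 4*79) + (173 + (62 - 75)*(48 + 38))) = √((18639 + 316) + (173 - 13*86)) = √(18955 + (173 - 1118)) = √(18955 - 945) = √18010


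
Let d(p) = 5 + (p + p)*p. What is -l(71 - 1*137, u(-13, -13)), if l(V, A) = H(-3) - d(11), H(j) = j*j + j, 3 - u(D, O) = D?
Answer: 241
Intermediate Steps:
u(D, O) = 3 - D
H(j) = j + j**2 (H(j) = j**2 + j = j + j**2)
d(p) = 5 + 2*p**2 (d(p) = 5 + (2*p)*p = 5 + 2*p**2)
l(V, A) = -241 (l(V, A) = -3*(1 - 3) - (5 + 2*11**2) = -3*(-2) - (5 + 2*121) = 6 - (5 + 242) = 6 - 1*247 = 6 - 247 = -241)
-l(71 - 1*137, u(-13, -13)) = -1*(-241) = 241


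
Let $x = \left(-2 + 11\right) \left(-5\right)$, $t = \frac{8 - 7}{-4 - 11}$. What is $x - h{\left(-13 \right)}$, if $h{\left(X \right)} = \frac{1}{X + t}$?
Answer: $- \frac{8805}{196} \approx -44.923$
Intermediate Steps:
$t = - \frac{1}{15}$ ($t = 1 \frac{1}{-15} = 1 \left(- \frac{1}{15}\right) = - \frac{1}{15} \approx -0.066667$)
$x = -45$ ($x = 9 \left(-5\right) = -45$)
$h{\left(X \right)} = \frac{1}{- \frac{1}{15} + X}$ ($h{\left(X \right)} = \frac{1}{X - \frac{1}{15}} = \frac{1}{- \frac{1}{15} + X}$)
$x - h{\left(-13 \right)} = -45 - \frac{15}{-1 + 15 \left(-13\right)} = -45 - \frac{15}{-1 - 195} = -45 - \frac{15}{-196} = -45 - 15 \left(- \frac{1}{196}\right) = -45 - - \frac{15}{196} = -45 + \frac{15}{196} = - \frac{8805}{196}$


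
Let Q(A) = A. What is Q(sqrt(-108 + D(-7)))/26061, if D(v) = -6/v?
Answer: 5*I*sqrt(210)/182427 ≈ 0.00039718*I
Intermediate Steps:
Q(sqrt(-108 + D(-7)))/26061 = sqrt(-108 - 6/(-7))/26061 = sqrt(-108 - 6*(-1/7))*(1/26061) = sqrt(-108 + 6/7)*(1/26061) = sqrt(-750/7)*(1/26061) = (5*I*sqrt(210)/7)*(1/26061) = 5*I*sqrt(210)/182427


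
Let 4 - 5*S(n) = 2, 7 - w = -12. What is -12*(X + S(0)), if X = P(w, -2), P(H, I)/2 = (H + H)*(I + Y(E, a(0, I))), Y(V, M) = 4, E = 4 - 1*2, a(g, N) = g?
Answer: -9144/5 ≈ -1828.8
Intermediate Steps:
w = 19 (w = 7 - 1*(-12) = 7 + 12 = 19)
S(n) = ⅖ (S(n) = ⅘ - ⅕*2 = ⅘ - ⅖ = ⅖)
E = 2 (E = 4 - 2 = 2)
P(H, I) = 4*H*(4 + I) (P(H, I) = 2*((H + H)*(I + 4)) = 2*((2*H)*(4 + I)) = 2*(2*H*(4 + I)) = 4*H*(4 + I))
X = 152 (X = 4*19*(4 - 2) = 4*19*2 = 152)
-12*(X + S(0)) = -12*(152 + ⅖) = -12*762/5 = -9144/5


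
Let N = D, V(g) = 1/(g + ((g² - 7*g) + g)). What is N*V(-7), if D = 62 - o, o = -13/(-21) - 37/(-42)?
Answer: 121/168 ≈ 0.72024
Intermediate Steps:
o = 3/2 (o = -13*(-1/21) - 37*(-1/42) = 13/21 + 37/42 = 3/2 ≈ 1.5000)
V(g) = 1/(g² - 5*g) (V(g) = 1/(g + (g² - 6*g)) = 1/(g² - 5*g))
D = 121/2 (D = 62 - 1*3/2 = 62 - 3/2 = 121/2 ≈ 60.500)
N = 121/2 ≈ 60.500
N*V(-7) = 121*(1/((-7)*(-5 - 7)))/2 = 121*(-⅐/(-12))/2 = 121*(-⅐*(-1/12))/2 = (121/2)*(1/84) = 121/168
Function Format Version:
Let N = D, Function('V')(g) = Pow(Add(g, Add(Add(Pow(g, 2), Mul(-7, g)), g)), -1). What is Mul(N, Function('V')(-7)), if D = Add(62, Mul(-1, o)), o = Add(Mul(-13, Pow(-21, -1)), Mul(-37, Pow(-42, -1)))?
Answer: Rational(121, 168) ≈ 0.72024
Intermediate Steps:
o = Rational(3, 2) (o = Add(Mul(-13, Rational(-1, 21)), Mul(-37, Rational(-1, 42))) = Add(Rational(13, 21), Rational(37, 42)) = Rational(3, 2) ≈ 1.5000)
Function('V')(g) = Pow(Add(Pow(g, 2), Mul(-5, g)), -1) (Function('V')(g) = Pow(Add(g, Add(Pow(g, 2), Mul(-6, g))), -1) = Pow(Add(Pow(g, 2), Mul(-5, g)), -1))
D = Rational(121, 2) (D = Add(62, Mul(-1, Rational(3, 2))) = Add(62, Rational(-3, 2)) = Rational(121, 2) ≈ 60.500)
N = Rational(121, 2) ≈ 60.500
Mul(N, Function('V')(-7)) = Mul(Rational(121, 2), Mul(Pow(-7, -1), Pow(Add(-5, -7), -1))) = Mul(Rational(121, 2), Mul(Rational(-1, 7), Pow(-12, -1))) = Mul(Rational(121, 2), Mul(Rational(-1, 7), Rational(-1, 12))) = Mul(Rational(121, 2), Rational(1, 84)) = Rational(121, 168)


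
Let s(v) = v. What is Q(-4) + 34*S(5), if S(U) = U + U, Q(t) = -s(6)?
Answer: 334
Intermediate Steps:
Q(t) = -6 (Q(t) = -1*6 = -6)
S(U) = 2*U
Q(-4) + 34*S(5) = -6 + 34*(2*5) = -6 + 34*10 = -6 + 340 = 334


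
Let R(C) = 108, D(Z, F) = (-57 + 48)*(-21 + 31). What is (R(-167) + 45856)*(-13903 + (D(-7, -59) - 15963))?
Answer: -1376897584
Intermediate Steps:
D(Z, F) = -90 (D(Z, F) = -9*10 = -90)
(R(-167) + 45856)*(-13903 + (D(-7, -59) - 15963)) = (108 + 45856)*(-13903 + (-90 - 15963)) = 45964*(-13903 - 16053) = 45964*(-29956) = -1376897584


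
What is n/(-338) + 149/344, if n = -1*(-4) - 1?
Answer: 24665/58136 ≈ 0.42426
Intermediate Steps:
n = 3 (n = 4 - 1 = 3)
n/(-338) + 149/344 = 3/(-338) + 149/344 = 3*(-1/338) + 149*(1/344) = -3/338 + 149/344 = 24665/58136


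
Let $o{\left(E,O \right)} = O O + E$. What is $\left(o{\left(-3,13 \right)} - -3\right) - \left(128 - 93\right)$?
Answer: $134$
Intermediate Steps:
$o{\left(E,O \right)} = E + O^{2}$ ($o{\left(E,O \right)} = O^{2} + E = E + O^{2}$)
$\left(o{\left(-3,13 \right)} - -3\right) - \left(128 - 93\right) = \left(\left(-3 + 13^{2}\right) - -3\right) - \left(128 - 93\right) = \left(\left(-3 + 169\right) + 3\right) - 35 = \left(166 + 3\right) - 35 = 169 - 35 = 134$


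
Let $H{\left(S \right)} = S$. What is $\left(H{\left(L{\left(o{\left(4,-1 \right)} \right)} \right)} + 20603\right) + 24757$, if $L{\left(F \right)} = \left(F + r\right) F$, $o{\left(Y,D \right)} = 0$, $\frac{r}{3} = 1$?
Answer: $45360$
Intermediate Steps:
$r = 3$ ($r = 3 \cdot 1 = 3$)
$L{\left(F \right)} = F \left(3 + F\right)$ ($L{\left(F \right)} = \left(F + 3\right) F = \left(3 + F\right) F = F \left(3 + F\right)$)
$\left(H{\left(L{\left(o{\left(4,-1 \right)} \right)} \right)} + 20603\right) + 24757 = \left(0 \left(3 + 0\right) + 20603\right) + 24757 = \left(0 \cdot 3 + 20603\right) + 24757 = \left(0 + 20603\right) + 24757 = 20603 + 24757 = 45360$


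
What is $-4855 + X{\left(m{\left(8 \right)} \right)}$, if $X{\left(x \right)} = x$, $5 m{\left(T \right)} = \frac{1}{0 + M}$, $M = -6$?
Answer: $- \frac{145651}{30} \approx -4855.0$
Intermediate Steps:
$m{\left(T \right)} = - \frac{1}{30}$ ($m{\left(T \right)} = \frac{1}{5 \left(0 - 6\right)} = \frac{1}{5 \left(-6\right)} = \frac{1}{5} \left(- \frac{1}{6}\right) = - \frac{1}{30}$)
$-4855 + X{\left(m{\left(8 \right)} \right)} = -4855 - \frac{1}{30} = - \frac{145651}{30}$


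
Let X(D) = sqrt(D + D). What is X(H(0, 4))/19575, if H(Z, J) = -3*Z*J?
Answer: 0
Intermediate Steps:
H(Z, J) = -3*J*Z
X(D) = sqrt(2)*sqrt(D) (X(D) = sqrt(2*D) = sqrt(2)*sqrt(D))
X(H(0, 4))/19575 = (sqrt(2)*sqrt(-3*4*0))/19575 = (sqrt(2)*sqrt(0))*(1/19575) = (sqrt(2)*0)*(1/19575) = 0*(1/19575) = 0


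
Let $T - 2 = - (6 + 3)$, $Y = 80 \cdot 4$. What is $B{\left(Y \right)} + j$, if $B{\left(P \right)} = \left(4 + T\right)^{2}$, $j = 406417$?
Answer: $406426$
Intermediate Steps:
$Y = 320$
$T = -7$ ($T = 2 - \left(6 + 3\right) = 2 - 9 = -7$)
$B{\left(P \right)} = 9$ ($B{\left(P \right)} = \left(4 - 7\right)^{2} = \left(-3\right)^{2} = 9$)
$B{\left(Y \right)} + j = 9 + 406417 = 406426$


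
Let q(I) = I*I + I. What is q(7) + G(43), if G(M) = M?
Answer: 99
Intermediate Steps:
q(I) = I + I² (q(I) = I² + I = I + I²)
q(7) + G(43) = 7*(1 + 7) + 43 = 7*8 + 43 = 56 + 43 = 99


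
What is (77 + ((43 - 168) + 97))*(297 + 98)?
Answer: 19355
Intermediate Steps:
(77 + ((43 - 168) + 97))*(297 + 98) = (77 + (-125 + 97))*395 = (77 - 28)*395 = 49*395 = 19355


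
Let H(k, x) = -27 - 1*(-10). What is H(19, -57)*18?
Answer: -306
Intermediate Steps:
H(k, x) = -17 (H(k, x) = -27 + 10 = -17)
H(19, -57)*18 = -17*18 = -306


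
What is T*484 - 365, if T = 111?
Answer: 53359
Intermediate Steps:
T*484 - 365 = 111*484 - 365 = 53724 - 365 = 53359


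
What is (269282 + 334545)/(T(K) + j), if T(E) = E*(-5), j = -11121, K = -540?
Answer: -86261/1203 ≈ -71.705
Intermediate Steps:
T(E) = -5*E
(269282 + 334545)/(T(K) + j) = (269282 + 334545)/(-5*(-540) - 11121) = 603827/(2700 - 11121) = 603827/(-8421) = 603827*(-1/8421) = -86261/1203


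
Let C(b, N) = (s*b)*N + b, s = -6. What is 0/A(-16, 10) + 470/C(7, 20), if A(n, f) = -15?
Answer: -470/833 ≈ -0.56423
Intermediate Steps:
C(b, N) = b - 6*N*b (C(b, N) = (-6*b)*N + b = -6*N*b + b = b - 6*N*b)
0/A(-16, 10) + 470/C(7, 20) = 0/(-15) + 470/((7*(1 - 6*20))) = 0*(-1/15) + 470/((7*(1 - 120))) = 0 + 470/((7*(-119))) = 0 + 470/(-833) = 0 + 470*(-1/833) = 0 - 470/833 = -470/833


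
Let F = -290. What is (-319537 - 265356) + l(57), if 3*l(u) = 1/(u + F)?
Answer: -408840208/699 ≈ -5.8489e+5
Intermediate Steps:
l(u) = 1/(3*(-290 + u)) (l(u) = 1/(3*(u - 290)) = 1/(3*(-290 + u)))
(-319537 - 265356) + l(57) = (-319537 - 265356) + 1/(3*(-290 + 57)) = -584893 + (⅓)/(-233) = -584893 + (⅓)*(-1/233) = -584893 - 1/699 = -408840208/699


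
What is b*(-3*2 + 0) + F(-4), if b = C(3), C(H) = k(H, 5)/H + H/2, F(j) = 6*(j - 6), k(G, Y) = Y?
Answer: -79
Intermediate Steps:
F(j) = -36 + 6*j (F(j) = 6*(-6 + j) = -36 + 6*j)
C(H) = H/2 + 5/H (C(H) = 5/H + H/2 = H/2 + 5/H)
b = 19/6 (b = (½)*3 + 5/3 = 3/2 + 5*(⅓) = 3/2 + 5/3 = 19/6 ≈ 3.1667)
b*(-3*2 + 0) + F(-4) = 19*(-3*2 + 0)/6 + (-36 + 6*(-4)) = 19*(-6 + 0)/6 + (-36 - 24) = (19/6)*(-6) - 60 = -19 - 60 = -79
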